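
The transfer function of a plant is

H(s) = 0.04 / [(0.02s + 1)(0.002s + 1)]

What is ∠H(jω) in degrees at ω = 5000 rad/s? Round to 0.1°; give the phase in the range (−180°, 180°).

-173.7°

At ω = 5000 rad/s:
pole (1 + j5000·0.02) = 1 + j100 → |·| ≈ 100, ∠ ≈ 89.43°
pole (1 + j5000·0.002) = 1 + j10 → |·| ≈ 10.05, ∠ ≈ 84.29°
∠H = (0°) − (89.43° + 84.29°) = -173.72°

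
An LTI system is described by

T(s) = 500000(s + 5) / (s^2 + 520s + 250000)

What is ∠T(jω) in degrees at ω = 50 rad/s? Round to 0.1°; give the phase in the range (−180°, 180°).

At s = jω = j50:
zero (s+5): 5 + j50 → |·| = √(5²+50²) = √2525 ≈ 50.249, ∠ = arctan(50/5) ≈ 84.29°
quadratic: (j50)² + 520·j50 + 250000 = 247500 + j26000 → |·| ≈ 2.4886e+05, ∠ ≈ 6.00°
∠T = 84.29° − 6.00° = 78.29°

78.3°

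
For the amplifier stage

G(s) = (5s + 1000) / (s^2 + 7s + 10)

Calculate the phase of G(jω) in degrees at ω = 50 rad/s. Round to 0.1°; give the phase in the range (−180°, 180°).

Substitute s = j50:
Numerator: 5(j50) + 1000 = 1000 + j250
Denominator: (j50)^2 + 7(j50) + 10 = -2490 + j350
|N| = √(1000² + 250²) ≈ 1030.8, ∠N ≈ 14.04°
|D| = √(2490² + 350²) ≈ 2514.5, ∠D ≈ 172.00°
∠G = 14.04° − 172.00° = -157.96°

-158.0°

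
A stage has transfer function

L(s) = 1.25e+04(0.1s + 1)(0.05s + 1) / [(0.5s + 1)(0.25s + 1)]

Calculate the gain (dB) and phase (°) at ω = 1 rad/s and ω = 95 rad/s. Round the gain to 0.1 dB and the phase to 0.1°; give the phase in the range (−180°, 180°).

At ω = 1 rad/s:
zero (1 + j1·0.1) = 1 + j0.1 → |·| ≈ 1.005, ∠ ≈ 5.71°
zero (1 + j1·0.05) = 1 + j0.05 → |·| ≈ 1.0012, ∠ ≈ 2.86°
pole (1 + j1·0.5) = 1 + j0.5 → |·| ≈ 1.118, ∠ ≈ 26.57°
pole (1 + j1·0.25) = 1 + j0.25 → |·| ≈ 1.0308, ∠ ≈ 14.04°
|L| = 1.25e+04 · 1.005 · 1.0012 / (1.118 · 1.0308) ≈ 10914
Gain = 20 log₁₀(10914) ≈ 80.76 dB
∠L = (5.71° + 2.86°) − (26.57° + 14.04°) = -32.04°

At ω = 95 rad/s:
zero (1 + j95·0.1) = 1 + j9.5 → |·| ≈ 9.5525, ∠ ≈ 83.99°
zero (1 + j95·0.05) = 1 + j4.75 → |·| ≈ 4.8541, ∠ ≈ 78.11°
pole (1 + j95·0.5) = 1 + j47.5 → |·| ≈ 47.511, ∠ ≈ 88.79°
pole (1 + j95·0.25) = 1 + j23.75 → |·| ≈ 23.771, ∠ ≈ 87.59°
|L| = 1.25e+04 · 9.5525 · 4.8541 / (47.511 · 23.771) ≈ 513.21
Gain = 20 log₁₀(513.21) ≈ 54.21 dB
∠L = (83.99° + 78.11°) − (88.79° + 87.59°) = -14.28°

ω = 1: 80.8 dB, -32.0°; ω = 95: 54.2 dB, -14.3°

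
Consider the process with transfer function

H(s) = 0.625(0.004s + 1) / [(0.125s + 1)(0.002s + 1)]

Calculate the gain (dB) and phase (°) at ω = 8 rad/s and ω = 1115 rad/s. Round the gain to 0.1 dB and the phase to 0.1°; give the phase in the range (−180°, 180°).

At ω = 8 rad/s:
zero (1 + j8·0.004) = 1 + j0.032 → |·| ≈ 1.0005, ∠ ≈ 1.83°
pole (1 + j8·0.125) = 1 + j1 → |·| ≈ 1.4142, ∠ ≈ 45.00°
pole (1 + j8·0.002) = 1 + j0.016 → |·| ≈ 1.0001, ∠ ≈ 0.92°
|H| = 0.625 · 1.0005 / (1.4142 · 1.0001) ≈ 0.44212
Gain = 20 log₁₀(0.44212) ≈ -7.09 dB
∠H = (1.83°) − (45.00° + 0.92°) = -44.09°

At ω = 1115 rad/s:
zero (1 + j1115·0.004) = 1 + j4.46 → |·| ≈ 4.5707, ∠ ≈ 77.36°
pole (1 + j1115·0.125) = 1 + j139.375 → |·| ≈ 139.38, ∠ ≈ 89.59°
pole (1 + j1115·0.002) = 1 + j2.23 → |·| ≈ 2.444, ∠ ≈ 65.85°
|H| = 0.625 · 4.5707 / (139.38 · 2.444) ≈ 0.0083861
Gain = 20 log₁₀(0.0083861) ≈ -41.53 dB
∠H = (77.36°) − (89.59° + 65.85°) = -78.08°

ω = 8: -7.1 dB, -44.1°; ω = 1115: -41.5 dB, -78.1°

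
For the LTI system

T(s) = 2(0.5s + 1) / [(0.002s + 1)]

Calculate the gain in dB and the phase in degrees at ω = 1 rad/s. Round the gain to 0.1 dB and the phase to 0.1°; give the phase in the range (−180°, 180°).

At ω = 1 rad/s:
zero (1 + j1·0.5) = 1 + j0.5 → |·| ≈ 1.118, ∠ ≈ 26.57°
pole (1 + j1·0.002) = 1 + j0.002 → |·| ≈ 1, ∠ ≈ 0.11°
|T| = 2 · 1.118 / (1) ≈ 2.236
Gain = 20 log₁₀(2.236) ≈ 6.99 dB
∠T = (26.57°) − (0.11°) = 26.46°

7.0 dB, 26.5°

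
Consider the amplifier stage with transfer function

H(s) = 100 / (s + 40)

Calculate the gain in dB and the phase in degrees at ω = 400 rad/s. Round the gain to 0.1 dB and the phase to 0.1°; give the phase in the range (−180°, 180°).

-12.1 dB, -84.3°

At s = jω = j400:
pole (s+40): 40 + j400 → |·| = √(40²+400²) = √161600 ≈ 402, ∠ = arctan(400/40) ≈ 84.29°
|H| = 100 / 402 ≈ 0.24876
Gain = 20 log₁₀(0.24876) ≈ -12.08 dB
∠H = 0.00° − 84.29° = -84.29°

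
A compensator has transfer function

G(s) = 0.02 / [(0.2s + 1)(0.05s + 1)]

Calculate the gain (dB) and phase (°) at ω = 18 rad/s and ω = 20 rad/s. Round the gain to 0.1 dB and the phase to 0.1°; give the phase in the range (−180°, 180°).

At ω = 18 rad/s:
pole (1 + j18·0.2) = 1 + j3.6 → |·| ≈ 3.7363, ∠ ≈ 74.48°
pole (1 + j18·0.05) = 1 + j0.9 → |·| ≈ 1.3454, ∠ ≈ 41.99°
|G| = 0.02 · 1 / (3.7363 · 1.3454) ≈ 0.0039787
Gain = 20 log₁₀(0.0039787) ≈ -48.01 dB
∠G = (0°) − (74.48° + 41.99°) = -116.47°

At ω = 20 rad/s:
pole (1 + j20·0.2) = 1 + j4 → |·| ≈ 4.1231, ∠ ≈ 75.96°
pole (1 + j20·0.05) = 1 + j1 → |·| ≈ 1.4142, ∠ ≈ 45.00°
|G| = 0.02 · 1 / (4.1231 · 1.4142) ≈ 0.00343
Gain = 20 log₁₀(0.00343) ≈ -49.29 dB
∠G = (0°) − (75.96° + 45.00°) = -120.96°

ω = 18: -48.0 dB, -116.5°; ω = 20: -49.3 dB, -121.0°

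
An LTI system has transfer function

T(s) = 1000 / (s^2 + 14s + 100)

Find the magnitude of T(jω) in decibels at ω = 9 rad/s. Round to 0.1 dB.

At s = jω = j9:
quadratic: (j9)² + 14·j9 + 100 = 19 + j126 → |·| ≈ 127.42, ∠ ≈ 81.42°
|T| = 1000 / 127.42 ≈ 7.8481
Gain = 20 log₁₀(7.8481) ≈ 17.90 dB

17.9 dB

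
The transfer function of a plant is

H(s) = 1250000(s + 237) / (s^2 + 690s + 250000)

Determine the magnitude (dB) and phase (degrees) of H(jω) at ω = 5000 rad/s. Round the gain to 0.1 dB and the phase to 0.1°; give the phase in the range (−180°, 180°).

48.0 dB, -84.8°

At s = jω = j5000:
zero (s+237): 237 + j5000 → |·| = √(237²+5000²) = √25056169 ≈ 5005.6, ∠ = arctan(5000/237) ≈ 87.29°
quadratic: (j5000)² + 690·j5000 + 250000 = -24750000 + j3450000 → |·| ≈ 2.4989e+07, ∠ ≈ 172.06°
|H| = 1250000 · 5005.6 / 2.4989e+07 ≈ 250.39
Gain = 20 log₁₀(250.39) ≈ 47.97 dB
∠H = 87.29° − 172.06° = -84.77°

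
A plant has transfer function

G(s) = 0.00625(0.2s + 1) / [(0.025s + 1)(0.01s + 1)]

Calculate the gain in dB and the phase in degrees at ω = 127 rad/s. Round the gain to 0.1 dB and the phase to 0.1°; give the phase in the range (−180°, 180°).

At ω = 127 rad/s:
zero (1 + j127·0.2) = 1 + j25.4 → |·| ≈ 25.42, ∠ ≈ 87.75°
pole (1 + j127·0.025) = 1 + j3.175 → |·| ≈ 3.3288, ∠ ≈ 72.52°
pole (1 + j127·0.01) = 1 + j1.27 → |·| ≈ 1.6164, ∠ ≈ 51.78°
|G| = 0.00625 · 25.42 / (3.3288 · 1.6164) ≈ 0.029527
Gain = 20 log₁₀(0.029527) ≈ -30.60 dB
∠G = (87.75°) − (72.52° + 51.78°) = -36.55°

-30.6 dB, -36.6°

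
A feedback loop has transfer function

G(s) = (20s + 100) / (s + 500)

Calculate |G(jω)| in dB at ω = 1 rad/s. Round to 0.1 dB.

-13.8 dB

Substitute s = j1:
Numerator: 20(j1) + 100 = 100 + j20
Denominator: (j1) + 500 = 500 + j1
|N| = √(100² + 20²) ≈ 101.98, ∠N ≈ 11.31°
|D| = √(500² + 1²) ≈ 500, ∠D ≈ 0.11°
|G| = 101.98 / 500 ≈ 0.20396
Gain = 20 log₁₀(0.20396) ≈ -13.81 dB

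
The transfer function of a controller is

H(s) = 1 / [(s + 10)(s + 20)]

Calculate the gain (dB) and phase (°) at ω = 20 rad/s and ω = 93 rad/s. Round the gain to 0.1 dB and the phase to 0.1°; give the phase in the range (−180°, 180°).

At s = jω = j20:
pole (s+10): 10 + j20 → |·| = √(10²+20²) = √500 ≈ 22.361, ∠ = arctan(20/10) ≈ 63.43°
pole (s+20): 20 + j20 → |·| = √(20²+20²) = √800 ≈ 28.284, ∠ = arctan(20/20) ≈ 45.00°
|H| = 1 / 632.46 ≈ 0.0015811
Gain = 20 log₁₀(0.0015811) ≈ -56.02 dB
∠H = 0.00° − 108.43° = -108.43°

At s = jω = j93:
pole (s+10): 10 + j93 → |·| = √(10²+93²) = √8749 ≈ 93.536, ∠ = arctan(93/10) ≈ 83.86°
pole (s+20): 20 + j93 → |·| = √(20²+93²) = √9049 ≈ 95.126, ∠ = arctan(93/20) ≈ 77.86°
|H| = 1 / 8897.7 ≈ 0.00011239
Gain = 20 log₁₀(0.00011239) ≈ -78.99 dB
∠H = 0.00° − 161.72° = -161.72°

ω = 20: -56.0 dB, -108.4°; ω = 93: -79.0 dB, -161.7°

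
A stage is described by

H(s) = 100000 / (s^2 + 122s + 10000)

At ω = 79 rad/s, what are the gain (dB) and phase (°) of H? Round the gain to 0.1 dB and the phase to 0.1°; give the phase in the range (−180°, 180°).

19.7 dB, -68.7°

At s = jω = j79:
quadratic: (j79)² + 122·j79 + 10000 = 3759 + j9638 → |·| ≈ 10345, ∠ ≈ 68.69°
|H| = 100000 / 10345 ≈ 9.6665
Gain = 20 log₁₀(9.6665) ≈ 19.71 dB
∠H = 0.00° − 68.69° = -68.69°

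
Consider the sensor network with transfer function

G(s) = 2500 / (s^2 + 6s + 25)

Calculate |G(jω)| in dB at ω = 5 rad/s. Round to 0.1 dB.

38.4 dB

At s = jω = j5:
quadratic: (j5)² + 6·j5 + 25 = 0 + j30 → |·| ≈ 30, ∠ ≈ 90.00°
|G| = 2500 / 30 ≈ 83.333
Gain = 20 log₁₀(83.333) ≈ 38.42 dB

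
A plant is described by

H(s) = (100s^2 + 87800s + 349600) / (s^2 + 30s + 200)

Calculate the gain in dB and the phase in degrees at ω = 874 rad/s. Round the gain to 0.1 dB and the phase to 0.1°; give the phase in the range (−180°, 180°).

Substitute s = j874:
Numerator: 100(j874)^2 + 87800(j874) + 349600 = -76038000 + j76737200
Denominator: (j874)^2 + 30(j874) + 200 = -763676 + j26220
|N| = √(76038000² + 76737200²) ≈ 1.0803e+08, ∠N ≈ 134.74°
|D| = √(763676² + 26220²) ≈ 7.6413e+05, ∠D ≈ 178.03°
|H| = 1.0803e+08 / 7.6413e+05 ≈ 141.38
Gain = 20 log₁₀(141.38) ≈ 43.01 dB
∠H = 134.74° − 178.03° = -43.29°

43.0 dB, -43.3°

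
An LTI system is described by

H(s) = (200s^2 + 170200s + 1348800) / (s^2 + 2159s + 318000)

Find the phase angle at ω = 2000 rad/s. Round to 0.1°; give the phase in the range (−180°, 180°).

26.5°

Substitute s = j2000:
Numerator: 200(j2000)^2 + 170200(j2000) + 1348800 = -798651200 + j340400000
Denominator: (j2000)^2 + 2159(j2000) + 318000 = -3682000 + j4318000
|N| = √(798651200² + 340400000²) ≈ 8.6817e+08, ∠N ≈ 156.92°
|D| = √(3682000² + 4318000²) ≈ 5.6747e+06, ∠D ≈ 130.45°
∠H = 156.92° − 130.45° = 26.47°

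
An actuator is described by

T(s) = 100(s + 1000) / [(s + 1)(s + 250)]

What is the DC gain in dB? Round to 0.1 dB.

T(0) = 100·1000 / (1·250) = 400
20 log₁₀(400) ≈ 52.04 dB

52.0 dB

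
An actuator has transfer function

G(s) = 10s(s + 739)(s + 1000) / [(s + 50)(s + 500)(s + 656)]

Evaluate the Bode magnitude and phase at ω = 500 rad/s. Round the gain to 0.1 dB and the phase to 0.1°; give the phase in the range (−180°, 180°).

At s = jω = j500:
zero (s+739): 739 + j500 → |·| = √(739²+500²) = √796121 ≈ 892.26, ∠ = arctan(500/739) ≈ 34.08°
zero (s+1000): 1000 + j500 → |·| = √(1000²+500²) = √1250000 ≈ 1118, ∠ = arctan(500/1000) ≈ 26.57°
zero at origin: s = j500 → |·| = 500, ∠ = 90.00°
pole (s+50): 50 + j500 → |·| = √(50²+500²) = √252500 ≈ 502.49, ∠ = arctan(500/50) ≈ 84.29°
pole (s+500): 500 + j500 → |·| = √(500²+500²) = √500000 ≈ 707.11, ∠ = arctan(500/500) ≈ 45.00°
pole (s+656): 656 + j500 → |·| = √(656²+500²) = √680336 ≈ 824.82, ∠ = arctan(500/656) ≈ 37.31°
|G| = 10 · 4.9877e+08 / 2.9307e+08 ≈ 17.019
Gain = 20 log₁₀(17.019) ≈ 24.62 dB
∠G = 150.65° − 166.60° = -15.95°

24.6 dB, -16.0°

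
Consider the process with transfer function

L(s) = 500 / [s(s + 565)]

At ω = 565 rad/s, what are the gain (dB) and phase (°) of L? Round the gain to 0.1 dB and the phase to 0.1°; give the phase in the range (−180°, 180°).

At s = jω = j565:
pole (s+565): 565 + j565 → |·| = √(565²+565²) = √638450 ≈ 799.03, ∠ = arctan(565/565) ≈ 45.00°
pole at origin: |s| = 565, ∠ = 90.00° (in denominator)
|L| = 500 / 4.5145e+05 ≈ 0.0011075
Gain = 20 log₁₀(0.0011075) ≈ -59.11 dB
∠L = 0.00° − 135.00° = -135.00°

-59.1 dB, -135.0°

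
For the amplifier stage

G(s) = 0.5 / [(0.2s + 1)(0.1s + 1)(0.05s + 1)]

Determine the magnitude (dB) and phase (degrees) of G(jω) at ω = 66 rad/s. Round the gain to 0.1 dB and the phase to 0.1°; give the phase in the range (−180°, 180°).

At ω = 66 rad/s:
pole (1 + j66·0.2) = 1 + j13.2 → |·| ≈ 13.238, ∠ ≈ 85.67°
pole (1 + j66·0.1) = 1 + j6.6 → |·| ≈ 6.6753, ∠ ≈ 81.38°
pole (1 + j66·0.05) = 1 + j3.3 → |·| ≈ 3.4482, ∠ ≈ 73.14°
|G| = 0.5 · 1 / (13.238 · 6.6753 · 3.4482) ≈ 0.0016409
Gain = 20 log₁₀(0.0016409) ≈ -55.70 dB
∠G = (0°) − (85.67° + 81.38° + 73.14°) = -240.19° ≡ 119.81° (principal value)

-55.7 dB, 119.8°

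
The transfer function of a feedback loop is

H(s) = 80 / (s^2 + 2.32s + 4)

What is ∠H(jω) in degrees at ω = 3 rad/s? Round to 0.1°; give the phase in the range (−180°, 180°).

-125.7°

At s = jω = j3:
quadratic: (j3)² + 2.32·j3 + 4 = -5 + j6.96 → |·| ≈ 8.5698, ∠ ≈ 125.69°
∠H = 0.00° − 125.69° = -125.69°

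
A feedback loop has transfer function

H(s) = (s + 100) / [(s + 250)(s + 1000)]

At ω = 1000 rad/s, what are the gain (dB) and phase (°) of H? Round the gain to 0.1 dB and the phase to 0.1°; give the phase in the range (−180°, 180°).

At s = jω = j1000:
zero (s+100): 100 + j1000 → |·| = √(100²+1000²) = √1010000 ≈ 1005, ∠ = arctan(1000/100) ≈ 84.29°
pole (s+250): 250 + j1000 → |·| = √(250²+1000²) = √1062500 ≈ 1030.8, ∠ = arctan(1000/250) ≈ 75.96°
pole (s+1000): 1000 + j1000 → |·| = √(1000²+1000²) = √2000000 ≈ 1414.2, ∠ = arctan(1000/1000) ≈ 45.00°
|H| = 1 · 1005 / 1.4578e+06 ≈ 0.00068939
Gain = 20 log₁₀(0.00068939) ≈ -63.23 dB
∠H = 84.29° − 120.96° = -36.67°

-63.2 dB, -36.7°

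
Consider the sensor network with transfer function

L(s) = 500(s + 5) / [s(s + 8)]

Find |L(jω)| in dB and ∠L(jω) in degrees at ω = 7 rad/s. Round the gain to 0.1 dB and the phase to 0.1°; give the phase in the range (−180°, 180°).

At s = jω = j7:
zero (s+5): 5 + j7 → |·| = √(5²+7²) = √74 ≈ 8.6023, ∠ = arctan(7/5) ≈ 54.46°
pole (s+8): 8 + j7 → |·| = √(8²+7²) = √113 ≈ 10.63, ∠ = arctan(7/8) ≈ 41.19°
pole at origin: |s| = 7, ∠ = 90.00° (in denominator)
|L| = 500 · 8.6023 / 74.41 ≈ 57.803
Gain = 20 log₁₀(57.803) ≈ 35.24 dB
∠L = 54.46° − 131.19° = -76.73°

35.2 dB, -76.7°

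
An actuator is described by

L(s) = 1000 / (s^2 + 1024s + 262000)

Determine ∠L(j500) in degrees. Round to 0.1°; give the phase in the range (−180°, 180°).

-88.7°

Substitute s = j500:
Numerator: 1000 = 1000 + j0
Denominator: (j500)^2 + 1024(j500) + 262000 = 12000 + j512000
|N| = √(1000² + 0²) ≈ 1000, ∠N ≈ 0.00°
|D| = √(12000² + 512000²) ≈ 5.1214e+05, ∠D ≈ 88.66°
∠L = 0.00° − 88.66° = -88.66°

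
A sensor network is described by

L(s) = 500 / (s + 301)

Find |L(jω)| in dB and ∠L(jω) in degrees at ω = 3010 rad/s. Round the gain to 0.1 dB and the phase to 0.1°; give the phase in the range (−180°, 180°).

-15.6 dB, -84.3°

Substitute s = j3010:
Numerator: 500 = 500 + j0
Denominator: (j3010) + 301 = 301 + j3010
|N| = √(500² + 0²) ≈ 500, ∠N ≈ 0.00°
|D| = √(301² + 3010²) ≈ 3025, ∠D ≈ 84.29°
|L| = 500 / 3025 ≈ 0.16529
Gain = 20 log₁₀(0.16529) ≈ -15.64 dB
∠L = 0.00° − 84.29° = -84.29°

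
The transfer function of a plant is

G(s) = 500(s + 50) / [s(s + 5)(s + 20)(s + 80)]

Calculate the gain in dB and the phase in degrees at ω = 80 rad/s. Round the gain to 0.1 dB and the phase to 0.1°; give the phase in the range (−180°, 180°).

At s = jω = j80:
zero (s+50): 50 + j80 → |·| = √(50²+80²) = √8900 ≈ 94.34, ∠ = arctan(80/50) ≈ 57.99°
pole (s+5): 5 + j80 → |·| = √(5²+80²) = √6425 ≈ 80.156, ∠ = arctan(80/5) ≈ 86.42°
pole (s+20): 20 + j80 → |·| = √(20²+80²) = √6800 ≈ 82.462, ∠ = arctan(80/20) ≈ 75.96°
pole (s+80): 80 + j80 → |·| = √(80²+80²) = √12800 ≈ 113.14, ∠ = arctan(80/80) ≈ 45.00°
pole at origin: |s| = 80, ∠ = 90.00° (in denominator)
|G| = 500 · 94.34 / 5.9827e+07 ≈ 0.00078844
Gain = 20 log₁₀(0.00078844) ≈ -62.06 dB
∠G = 57.99° − 297.38° = -239.39° ≡ 120.61° (principal value)

-62.1 dB, 120.6°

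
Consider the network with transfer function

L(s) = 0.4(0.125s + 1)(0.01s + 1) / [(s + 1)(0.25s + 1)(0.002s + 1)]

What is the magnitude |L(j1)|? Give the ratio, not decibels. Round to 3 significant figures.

0.277

At ω = 1 rad/s:
zero (1 + j1·0.125) = 1 + j0.125 → |·| ≈ 1.0078, ∠ ≈ 7.13°
zero (1 + j1·0.01) = 1 + j0.01 → |·| ≈ 1, ∠ ≈ 0.57°
pole (1 + j1·1) = 1 + j1 → |·| ≈ 1.4142, ∠ ≈ 45.00°
pole (1 + j1·0.25) = 1 + j0.25 → |·| ≈ 1.0308, ∠ ≈ 14.04°
pole (1 + j1·0.002) = 1 + j0.002 → |·| ≈ 1, ∠ ≈ 0.11°
|L| = 0.4 · 1.0078 · 1 / (1.4142 · 1.0308 · 1) ≈ 0.27653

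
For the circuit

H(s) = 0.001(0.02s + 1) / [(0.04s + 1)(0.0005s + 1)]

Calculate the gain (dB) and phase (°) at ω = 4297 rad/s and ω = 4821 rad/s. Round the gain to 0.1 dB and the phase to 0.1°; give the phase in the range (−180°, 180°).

ω = 4297: -73.5 dB, -65.4°; ω = 4821: -74.4 dB, -67.8°

At ω = 4297 rad/s:
zero (1 + j4297·0.02) = 1 + j85.94 → |·| ≈ 85.946, ∠ ≈ 89.33°
pole (1 + j4297·0.04) = 1 + j171.88 → |·| ≈ 171.88, ∠ ≈ 89.67°
pole (1 + j4297·0.0005) = 1 + j2.1485 → |·| ≈ 2.3698, ∠ ≈ 65.04°
|H| = 0.001 · 85.946 / (171.88 · 2.3698) ≈ 0.000211
Gain = 20 log₁₀(0.000211) ≈ -73.51 dB
∠H = (89.33°) − (89.67° + 65.04°) = -65.38°

At ω = 4821 rad/s:
zero (1 + j4821·0.02) = 1 + j96.42 → |·| ≈ 96.425, ∠ ≈ 89.41°
pole (1 + j4821·0.04) = 1 + j192.84 → |·| ≈ 192.84, ∠ ≈ 89.70°
pole (1 + j4821·0.0005) = 1 + j2.4105 → |·| ≈ 2.6097, ∠ ≈ 67.47°
|H| = 0.001 · 96.425 / (192.84 · 2.6097) ≈ 0.0001916
Gain = 20 log₁₀(0.0001916) ≈ -74.35 dB
∠H = (89.41°) − (89.70° + 67.47°) = -67.76°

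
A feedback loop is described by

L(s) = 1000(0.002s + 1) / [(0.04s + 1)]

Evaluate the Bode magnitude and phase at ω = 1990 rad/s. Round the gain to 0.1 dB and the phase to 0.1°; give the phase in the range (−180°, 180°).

At ω = 1990 rad/s:
zero (1 + j1990·0.002) = 1 + j3.98 → |·| ≈ 4.1037, ∠ ≈ 75.90°
pole (1 + j1990·0.04) = 1 + j79.6 → |·| ≈ 79.606, ∠ ≈ 89.28°
|L| = 1000 · 4.1037 / (79.606) ≈ 51.55
Gain = 20 log₁₀(51.55) ≈ 34.24 dB
∠L = (75.90°) − (89.28°) = -13.38°

34.2 dB, -13.4°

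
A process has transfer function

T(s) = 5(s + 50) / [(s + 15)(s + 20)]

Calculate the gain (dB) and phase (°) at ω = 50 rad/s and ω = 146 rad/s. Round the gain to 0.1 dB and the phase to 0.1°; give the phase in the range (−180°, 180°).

At s = jω = j50:
zero (s+50): 50 + j50 → |·| = √(50²+50²) = √5000 ≈ 70.711, ∠ = arctan(50/50) ≈ 45.00°
pole (s+15): 15 + j50 → |·| = √(15²+50²) = √2725 ≈ 52.202, ∠ = arctan(50/15) ≈ 73.30°
pole (s+20): 20 + j50 → |·| = √(20²+50²) = √2900 ≈ 53.852, ∠ = arctan(50/20) ≈ 68.20°
|T| = 5 · 70.711 / 2811.2 ≈ 0.12577
Gain = 20 log₁₀(0.12577) ≈ -18.01 dB
∠T = 45.00° − 141.50° = -96.50°

At s = jω = j146:
zero (s+50): 50 + j146 → |·| = √(50²+146²) = √23816 ≈ 154.32, ∠ = arctan(146/50) ≈ 71.10°
pole (s+15): 15 + j146 → |·| = √(15²+146²) = √21541 ≈ 146.77, ∠ = arctan(146/15) ≈ 84.13°
pole (s+20): 20 + j146 → |·| = √(20²+146²) = √21716 ≈ 147.36, ∠ = arctan(146/20) ≈ 82.20°
|T| = 5 · 154.32 / 21628 ≈ 0.035676
Gain = 20 log₁₀(0.035676) ≈ -28.95 dB
∠T = 71.10° − 166.33° = -95.23°

ω = 50: -18.0 dB, -96.5°; ω = 146: -29.0 dB, -95.2°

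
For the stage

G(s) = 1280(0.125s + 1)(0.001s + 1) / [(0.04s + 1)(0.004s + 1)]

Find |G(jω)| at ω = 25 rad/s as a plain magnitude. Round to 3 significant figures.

At ω = 25 rad/s:
zero (1 + j25·0.125) = 1 + j3.125 → |·| ≈ 3.2811, ∠ ≈ 72.26°
zero (1 + j25·0.001) = 1 + j0.025 → |·| ≈ 1.0003, ∠ ≈ 1.43°
pole (1 + j25·0.04) = 1 + j1 → |·| ≈ 1.4142, ∠ ≈ 45.00°
pole (1 + j25·0.004) = 1 + j0.1 → |·| ≈ 1.005, ∠ ≈ 5.71°
|G| = 1280 · 3.2811 · 1.0003 / (1.4142 · 1.005) ≈ 2955.9

2.96e+03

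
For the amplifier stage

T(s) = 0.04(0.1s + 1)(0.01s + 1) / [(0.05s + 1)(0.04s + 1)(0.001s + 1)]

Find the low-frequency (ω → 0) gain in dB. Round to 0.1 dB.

-28.0 dB

T(0) = 0.04 · 1 / 1 = 0.04
20 log₁₀(0.04) ≈ -27.96 dB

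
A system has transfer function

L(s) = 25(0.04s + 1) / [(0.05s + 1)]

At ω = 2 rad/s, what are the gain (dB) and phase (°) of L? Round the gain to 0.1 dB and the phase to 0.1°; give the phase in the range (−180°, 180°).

At ω = 2 rad/s:
zero (1 + j2·0.04) = 1 + j0.08 → |·| ≈ 1.0032, ∠ ≈ 4.57°
pole (1 + j2·0.05) = 1 + j0.1 → |·| ≈ 1.005, ∠ ≈ 5.71°
|L| = 25 · 1.0032 / (1.005) ≈ 24.955
Gain = 20 log₁₀(24.955) ≈ 27.94 dB
∠L = (4.57°) − (5.71°) = -1.14°

27.9 dB, -1.1°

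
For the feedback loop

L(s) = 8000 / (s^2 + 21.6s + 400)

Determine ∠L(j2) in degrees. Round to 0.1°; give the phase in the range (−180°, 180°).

-6.2°

At s = jω = j2:
quadratic: (j2)² + 21.6·j2 + 400 = 396 + j43.2 → |·| ≈ 398.35, ∠ ≈ 6.23°
∠L = 0.00° − 6.23° = -6.23°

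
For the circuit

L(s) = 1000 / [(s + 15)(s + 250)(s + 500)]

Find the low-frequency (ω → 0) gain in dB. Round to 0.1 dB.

L(0) = 1000 / (15·250·500) ≈ 0.00053333
20 log₁₀(0.00053333) ≈ -65.46 dB

-65.5 dB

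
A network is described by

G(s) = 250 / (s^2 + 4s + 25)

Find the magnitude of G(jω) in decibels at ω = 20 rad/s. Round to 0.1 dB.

-3.7 dB

At s = jω = j20:
quadratic: (j20)² + 4·j20 + 25 = -375 + j80 → |·| ≈ 383.44, ∠ ≈ 167.96°
|G| = 250 / 383.44 ≈ 0.65199
Gain = 20 log₁₀(0.65199) ≈ -3.72 dB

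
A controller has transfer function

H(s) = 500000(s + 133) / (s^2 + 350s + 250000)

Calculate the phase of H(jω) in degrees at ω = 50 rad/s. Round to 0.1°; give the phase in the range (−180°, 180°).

At s = jω = j50:
zero (s+133): 133 + j50 → |·| = √(133²+50²) = √20189 ≈ 142.09, ∠ = arctan(50/133) ≈ 20.60°
quadratic: (j50)² + 350·j50 + 250000 = 247500 + j17500 → |·| ≈ 2.4812e+05, ∠ ≈ 4.04°
∠H = 20.60° − 4.04° = 16.56°

16.6°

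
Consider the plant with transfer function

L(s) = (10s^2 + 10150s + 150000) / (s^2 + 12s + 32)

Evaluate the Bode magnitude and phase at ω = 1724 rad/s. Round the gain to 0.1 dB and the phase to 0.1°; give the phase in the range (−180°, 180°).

21.3 dB, -30.2°

Substitute s = j1724:
Numerator: 10(j1724)^2 + 10150(j1724) + 150000 = -29571760 + j17498600
Denominator: (j1724)^2 + 12(j1724) + 32 = -2972144 + j20688
|N| = √(29571760² + 17498600²) ≈ 3.4361e+07, ∠N ≈ 149.39°
|D| = √(2972144² + 20688²) ≈ 2.9722e+06, ∠D ≈ 179.60°
|L| = 3.4361e+07 / 2.9722e+06 ≈ 11.561
Gain = 20 log₁₀(11.561) ≈ 21.26 dB
∠L = 149.39° − 179.60° = -30.21°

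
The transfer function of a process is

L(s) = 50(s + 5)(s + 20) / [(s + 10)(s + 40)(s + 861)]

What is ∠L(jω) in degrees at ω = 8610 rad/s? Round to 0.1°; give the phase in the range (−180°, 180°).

-84.1°

At s = jω = j8610:
zero (s+5): 5 + j8610 → |·| = √(5²+8610²) = √74132125 ≈ 8610, ∠ = arctan(8610/5) ≈ 89.97°
zero (s+20): 20 + j8610 → |·| = √(20²+8610²) = √74132500 ≈ 8610, ∠ = arctan(8610/20) ≈ 89.87°
pole (s+10): 10 + j8610 → |·| = √(10²+8610²) = √74132200 ≈ 8610, ∠ = arctan(8610/10) ≈ 89.93°
pole (s+40): 40 + j8610 → |·| = √(40²+8610²) = √74133700 ≈ 8610.1, ∠ = arctan(8610/40) ≈ 89.73°
pole (s+861): 861 + j8610 → |·| = √(861²+8610²) = √74873421 ≈ 8652.9, ∠ = arctan(8610/861) ≈ 84.29°
∠L = 179.84° − 263.95° = -84.11°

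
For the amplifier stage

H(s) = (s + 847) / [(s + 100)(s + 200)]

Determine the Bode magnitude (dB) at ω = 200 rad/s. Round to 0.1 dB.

-37.2 dB

At s = jω = j200:
zero (s+847): 847 + j200 → |·| = √(847²+200²) = √757409 ≈ 870.29, ∠ = arctan(200/847) ≈ 13.29°
pole (s+100): 100 + j200 → |·| = √(100²+200²) = √50000 ≈ 223.61, ∠ = arctan(200/100) ≈ 63.43°
pole (s+200): 200 + j200 → |·| = √(200²+200²) = √80000 ≈ 282.84, ∠ = arctan(200/200) ≈ 45.00°
|H| = 1 · 870.29 / 63246 ≈ 0.01376
Gain = 20 log₁₀(0.01376) ≈ -37.23 dB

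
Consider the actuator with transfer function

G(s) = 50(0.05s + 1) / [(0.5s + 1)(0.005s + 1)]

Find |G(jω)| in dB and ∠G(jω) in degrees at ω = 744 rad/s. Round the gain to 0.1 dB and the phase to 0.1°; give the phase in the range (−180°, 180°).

At ω = 744 rad/s:
zero (1 + j744·0.05) = 1 + j37.2 → |·| ≈ 37.213, ∠ ≈ 88.46°
pole (1 + j744·0.5) = 1 + j372 → |·| ≈ 372, ∠ ≈ 89.85°
pole (1 + j744·0.005) = 1 + j3.72 → |·| ≈ 3.8521, ∠ ≈ 74.95°
|G| = 50 · 37.213 / (372 · 3.8521) ≈ 1.2984
Gain = 20 log₁₀(1.2984) ≈ 2.27 dB
∠G = (88.46°) − (89.85° + 74.95°) = -76.34°

2.3 dB, -76.3°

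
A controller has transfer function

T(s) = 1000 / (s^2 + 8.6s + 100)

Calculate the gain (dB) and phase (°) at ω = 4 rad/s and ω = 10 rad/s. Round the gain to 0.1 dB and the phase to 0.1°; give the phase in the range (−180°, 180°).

At s = jω = j4:
quadratic: (j4)² + 8.6·j4 + 100 = 84 + j34.4 → |·| ≈ 90.771, ∠ ≈ 22.27°
|T| = 1000 / 90.771 ≈ 11.017
Gain = 20 log₁₀(11.017) ≈ 20.84 dB
∠T = 0.00° − 22.27° = -22.27°

At s = jω = j10:
quadratic: (j10)² + 8.6·j10 + 100 = 0 + j86 → |·| ≈ 86, ∠ ≈ 90.00°
|T| = 1000 / 86 ≈ 11.628
Gain = 20 log₁₀(11.628) ≈ 21.31 dB
∠T = 0.00° − 90.00° = -90.00°

ω = 4: 20.8 dB, -22.3°; ω = 10: 21.3 dB, -90.0°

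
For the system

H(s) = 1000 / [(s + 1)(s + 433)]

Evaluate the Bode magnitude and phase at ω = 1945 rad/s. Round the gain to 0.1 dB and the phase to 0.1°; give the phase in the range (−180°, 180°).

At s = jω = j1945:
pole (s+1): 1 + j1945 → |·| = √(1²+1945²) = √3783026 ≈ 1945, ∠ = arctan(1945/1) ≈ 89.97°
pole (s+433): 433 + j1945 → |·| = √(433²+1945²) = √3970514 ≈ 1992.6, ∠ = arctan(1945/433) ≈ 77.45°
|H| = 1000 / 3.8756e+06 ≈ 0.00025802
Gain = 20 log₁₀(0.00025802) ≈ -71.77 dB
∠H = 0.00° − 167.42° = -167.42°

-71.8 dB, -167.4°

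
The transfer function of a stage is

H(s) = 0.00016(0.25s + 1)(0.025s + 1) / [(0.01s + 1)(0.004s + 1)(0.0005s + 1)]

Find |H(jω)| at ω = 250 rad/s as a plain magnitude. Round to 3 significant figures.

0.0165

At ω = 250 rad/s:
zero (1 + j250·0.25) = 1 + j62.5 → |·| ≈ 62.508, ∠ ≈ 89.08°
zero (1 + j250·0.025) = 1 + j6.25 → |·| ≈ 6.3295, ∠ ≈ 80.91°
pole (1 + j250·0.01) = 1 + j2.5 → |·| ≈ 2.6926, ∠ ≈ 68.20°
pole (1 + j250·0.004) = 1 + j1 → |·| ≈ 1.4142, ∠ ≈ 45.00°
pole (1 + j250·0.0005) = 1 + j0.125 → |·| ≈ 1.0078, ∠ ≈ 7.13°
|H| = 0.00016 · 62.508 · 6.3295 / (2.6926 · 1.4142 · 1.0078) ≈ 0.016496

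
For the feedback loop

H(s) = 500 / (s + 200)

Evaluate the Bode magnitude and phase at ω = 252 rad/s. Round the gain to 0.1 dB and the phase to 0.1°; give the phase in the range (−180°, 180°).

Substitute s = j252:
Numerator: 500 = 500 + j0
Denominator: (j252) + 200 = 200 + j252
|N| = √(500² + 0²) ≈ 500, ∠N ≈ 0.00°
|D| = √(200² + 252²) ≈ 321.72, ∠D ≈ 51.56°
|H| = 500 / 321.72 ≈ 1.5541
Gain = 20 log₁₀(1.5541) ≈ 3.83 dB
∠H = 0.00° − 51.56° = -51.56°

3.8 dB, -51.6°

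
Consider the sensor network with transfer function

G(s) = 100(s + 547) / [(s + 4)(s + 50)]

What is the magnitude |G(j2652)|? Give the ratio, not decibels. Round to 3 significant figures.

At s = jω = j2652:
zero (s+547): 547 + j2652 → |·| = √(547²+2652²) = √7332313 ≈ 2707.8, ∠ = arctan(2652/547) ≈ 78.35°
pole (s+4): 4 + j2652 → |·| = √(4²+2652²) = √7033120 ≈ 2652, ∠ = arctan(2652/4) ≈ 89.91°
pole (s+50): 50 + j2652 → |·| = √(50²+2652²) = √7035604 ≈ 2652.5, ∠ = arctan(2652/50) ≈ 88.92°
|G| = 100 · 2707.8 / 7.0344e+06 ≈ 0.038494

0.0385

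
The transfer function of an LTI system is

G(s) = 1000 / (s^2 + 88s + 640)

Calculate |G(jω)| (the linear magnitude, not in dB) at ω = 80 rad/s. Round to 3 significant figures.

0.110

Substitute s = j80:
Numerator: 1000 = 1000 + j0
Denominator: (j80)^2 + 88(j80) + 640 = -5760 + j7040
|N| = √(1000² + 0²) ≈ 1000, ∠N ≈ 0.00°
|D| = √(5760² + 7040²) ≈ 9096.1, ∠D ≈ 129.29°
|G| = 1000 / 9096.1 ≈ 0.10994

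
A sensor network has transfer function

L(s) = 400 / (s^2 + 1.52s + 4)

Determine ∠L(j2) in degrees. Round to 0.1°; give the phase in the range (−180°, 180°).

At s = jω = j2:
quadratic: (j2)² + 1.52·j2 + 4 = 0 + j3.04 → |·| ≈ 3.04, ∠ ≈ 90.00°
∠L = 0.00° − 90.00° = -90.00°

-90.0°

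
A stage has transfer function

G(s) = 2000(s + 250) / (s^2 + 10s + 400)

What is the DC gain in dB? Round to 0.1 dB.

G(0) = 2000·250 / 400 = 1250
20 log₁₀(1250) ≈ 61.94 dB

61.9 dB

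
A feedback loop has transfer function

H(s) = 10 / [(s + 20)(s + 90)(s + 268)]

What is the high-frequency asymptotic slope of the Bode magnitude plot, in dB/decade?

-60 dB/decade

Each pole contributes −20 dB/decade at high frequency; each zero contributes +20 dB/decade.
Net: 0 zero(s) − 3 pole(s) → -60 dB/decade.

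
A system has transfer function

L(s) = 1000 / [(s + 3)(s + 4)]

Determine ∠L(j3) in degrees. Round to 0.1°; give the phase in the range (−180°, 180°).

At s = jω = j3:
pole (s+3): 3 + j3 → |·| = √(3²+3²) = √18 ≈ 4.2426, ∠ = arctan(3/3) ≈ 45.00°
pole (s+4): 4 + j3 → |·| = √(4²+3²) = √25 ≈ 5, ∠ = arctan(3/4) ≈ 36.87°
∠L = 0.00° − 81.87° = -81.87°

-81.9°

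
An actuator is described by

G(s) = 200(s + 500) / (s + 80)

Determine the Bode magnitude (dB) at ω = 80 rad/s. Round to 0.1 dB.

59.0 dB

At s = jω = j80:
zero (s+500): 500 + j80 → |·| = √(500²+80²) = √256400 ≈ 506.36, ∠ = arctan(80/500) ≈ 9.09°
pole (s+80): 80 + j80 → |·| = √(80²+80²) = √12800 ≈ 113.14, ∠ = arctan(80/80) ≈ 45.00°
|G| = 200 · 506.36 / 113.14 ≈ 895.1
Gain = 20 log₁₀(895.1) ≈ 59.04 dB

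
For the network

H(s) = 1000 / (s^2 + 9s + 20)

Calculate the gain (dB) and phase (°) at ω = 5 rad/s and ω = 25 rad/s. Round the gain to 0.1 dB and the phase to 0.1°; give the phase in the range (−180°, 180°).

ω = 5: 26.9 dB, -96.3°; ω = 25: 3.8 dB, -159.6°

Substitute s = j5:
Numerator: 1000 = 1000 + j0
Denominator: (j5)^2 + 9(j5) + 20 = -5 + j45
|N| = √(1000² + 0²) ≈ 1000, ∠N ≈ 0.00°
|D| = √(5² + 45²) ≈ 45.277, ∠D ≈ 96.34°
|H| = 1000 / 45.277 ≈ 22.086
Gain = 20 log₁₀(22.086) ≈ 26.88 dB
∠H = 0.00° − 96.34° = -96.34°

Substitute s = j25:
Numerator: 1000 = 1000 + j0
Denominator: (j25)^2 + 9(j25) + 20 = -605 + j225
|N| = √(1000² + 0²) ≈ 1000, ∠N ≈ 0.00°
|D| = √(605² + 225²) ≈ 645.48, ∠D ≈ 159.60°
|H| = 1000 / 645.48 ≈ 1.5492
Gain = 20 log₁₀(1.5492) ≈ 3.80 dB
∠H = 0.00° − 159.60° = -159.60°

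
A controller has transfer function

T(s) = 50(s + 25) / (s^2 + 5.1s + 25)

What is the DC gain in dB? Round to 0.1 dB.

34.0 dB

T(0) = 50·25 / 25 = 50
20 log₁₀(50) ≈ 33.98 dB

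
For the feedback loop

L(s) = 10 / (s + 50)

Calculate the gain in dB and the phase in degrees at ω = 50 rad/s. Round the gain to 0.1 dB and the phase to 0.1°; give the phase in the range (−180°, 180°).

-17.0 dB, -45.0°

At s = jω = j50:
pole (s+50): 50 + j50 → |·| = √(50²+50²) = √5000 ≈ 70.711, ∠ = arctan(50/50) ≈ 45.00°
|L| = 10 / 70.711 ≈ 0.14142
Gain = 20 log₁₀(0.14142) ≈ -16.99 dB
∠L = 0.00° − 45.00° = -45.00°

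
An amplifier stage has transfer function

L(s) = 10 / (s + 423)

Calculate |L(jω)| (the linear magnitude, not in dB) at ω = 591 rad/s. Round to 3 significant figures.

Substitute s = j591:
Numerator: 10 = 10 + j0
Denominator: (j591) + 423 = 423 + j591
|N| = √(10² + 0²) ≈ 10, ∠N ≈ 0.00°
|D| = √(423² + 591²) ≈ 726.78, ∠D ≈ 54.41°
|L| = 10 / 726.78 ≈ 0.013759

0.0138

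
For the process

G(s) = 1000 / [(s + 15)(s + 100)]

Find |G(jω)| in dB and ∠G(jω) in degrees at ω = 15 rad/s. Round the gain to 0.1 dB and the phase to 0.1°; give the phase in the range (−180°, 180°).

At s = jω = j15:
pole (s+15): 15 + j15 → |·| = √(15²+15²) = √450 ≈ 21.213, ∠ = arctan(15/15) ≈ 45.00°
pole (s+100): 100 + j15 → |·| = √(100²+15²) = √10225 ≈ 101.12, ∠ = arctan(15/100) ≈ 8.53°
|G| = 1000 / 2145.1 ≈ 0.46618
Gain = 20 log₁₀(0.46618) ≈ -6.63 dB
∠G = 0.00° − 53.53° = -53.53°

-6.6 dB, -53.5°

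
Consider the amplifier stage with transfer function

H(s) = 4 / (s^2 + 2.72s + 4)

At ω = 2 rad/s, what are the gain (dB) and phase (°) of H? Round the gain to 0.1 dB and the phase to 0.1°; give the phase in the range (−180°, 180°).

At s = jω = j2:
quadratic: (j2)² + 2.72·j2 + 4 = 0 + j5.44 → |·| ≈ 5.44, ∠ ≈ 90.00°
|H| = 4 / 5.44 ≈ 0.73529
Gain = 20 log₁₀(0.73529) ≈ -2.67 dB
∠H = 0.00° − 90.00° = -90.00°

-2.7 dB, -90.0°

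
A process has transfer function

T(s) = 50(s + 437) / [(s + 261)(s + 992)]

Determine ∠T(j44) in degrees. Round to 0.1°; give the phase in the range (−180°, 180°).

At s = jω = j44:
zero (s+437): 437 + j44 → |·| = √(437²+44²) = √192905 ≈ 439.21, ∠ = arctan(44/437) ≈ 5.75°
pole (s+261): 261 + j44 → |·| = √(261²+44²) = √70057 ≈ 264.68, ∠ = arctan(44/261) ≈ 9.57°
pole (s+992): 992 + j44 → |·| = √(992²+44²) = √986000 ≈ 992.98, ∠ = arctan(44/992) ≈ 2.54°
∠T = 5.75° − 12.11° = -6.36°

-6.4°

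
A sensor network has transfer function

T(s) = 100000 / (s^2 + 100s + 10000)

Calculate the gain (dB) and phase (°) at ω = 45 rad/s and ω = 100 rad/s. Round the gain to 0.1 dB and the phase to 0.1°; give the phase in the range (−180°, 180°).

ω = 45: 20.8 dB, -29.4°; ω = 100: 20.0 dB, -90.0°

At s = jω = j45:
quadratic: (j45)² + 100·j45 + 10000 = 7975 + j4500 → |·| ≈ 9157, ∠ ≈ 29.43°
|T| = 100000 / 9157 ≈ 10.921
Gain = 20 log₁₀(10.921) ≈ 20.77 dB
∠T = 0.00° − 29.43° = -29.43°

At s = jω = j100:
quadratic: (j100)² + 100·j100 + 10000 = 0 + j10000 → |·| ≈ 10000, ∠ ≈ 90.00°
|T| = 100000 / 10000 ≈ 10
Gain = 20 log₁₀(10) ≈ 20.00 dB
∠T = 0.00° − 90.00° = -90.00°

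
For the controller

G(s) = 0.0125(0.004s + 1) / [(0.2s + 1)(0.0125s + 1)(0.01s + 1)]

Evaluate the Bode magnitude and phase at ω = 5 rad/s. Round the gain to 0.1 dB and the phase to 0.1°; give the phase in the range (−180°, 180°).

At ω = 5 rad/s:
zero (1 + j5·0.004) = 1 + j0.02 → |·| ≈ 1.0002, ∠ ≈ 1.15°
pole (1 + j5·0.2) = 1 + j1 → |·| ≈ 1.4142, ∠ ≈ 45.00°
pole (1 + j5·0.0125) = 1 + j0.0625 → |·| ≈ 1.002, ∠ ≈ 3.58°
pole (1 + j5·0.01) = 1 + j0.05 → |·| ≈ 1.0012, ∠ ≈ 2.86°
|G| = 0.0125 · 1.0002 / (1.4142 · 1.002 · 1.0012) ≈ 0.0088125
Gain = 20 log₁₀(0.0088125) ≈ -41.10 dB
∠G = (1.15°) − (45.00° + 3.58° + 2.86°) = -50.29°

-41.1 dB, -50.3°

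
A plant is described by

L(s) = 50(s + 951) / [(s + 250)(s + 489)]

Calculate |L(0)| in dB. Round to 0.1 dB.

L(0) = 50·951 / (250·489) ≈ 0.38896
20 log₁₀(0.38896) ≈ -8.20 dB

-8.2 dB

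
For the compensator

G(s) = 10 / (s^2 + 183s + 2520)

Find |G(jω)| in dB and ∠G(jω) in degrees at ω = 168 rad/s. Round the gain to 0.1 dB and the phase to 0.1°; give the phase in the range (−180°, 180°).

Substitute s = j168:
Numerator: 10 = 10 + j0
Denominator: (j168)^2 + 183(j168) + 2520 = -25704 + j30744
|N| = √(10² + 0²) ≈ 10, ∠N ≈ 0.00°
|D| = √(25704² + 30744²) ≈ 40074, ∠D ≈ 129.90°
|G| = 10 / 40074 ≈ 0.00024954
Gain = 20 log₁₀(0.00024954) ≈ -72.06 dB
∠G = 0.00° − 129.90° = -129.90°

-72.1 dB, -129.9°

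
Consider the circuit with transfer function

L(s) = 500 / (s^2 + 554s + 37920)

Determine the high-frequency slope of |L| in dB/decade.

-40 dB/decade

Each pole contributes −20 dB/decade at high frequency; each zero contributes +20 dB/decade.
Net: 0 zero(s) − 2 pole(s) → -40 dB/decade.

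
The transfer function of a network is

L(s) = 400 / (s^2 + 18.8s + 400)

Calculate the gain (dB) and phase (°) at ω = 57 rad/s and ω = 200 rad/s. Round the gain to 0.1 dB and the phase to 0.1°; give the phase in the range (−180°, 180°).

At s = jω = j57:
quadratic: (j57)² + 18.8·j57 + 400 = -2849 + j1071.6 → |·| ≈ 3043.9, ∠ ≈ 159.39°
|L| = 400 / 3043.9 ≈ 0.13141
Gain = 20 log₁₀(0.13141) ≈ -17.63 dB
∠L = 0.00° − 159.39° = -159.39°

At s = jω = j200:
quadratic: (j200)² + 18.8·j200 + 400 = -39600 + j3760 → |·| ≈ 39778, ∠ ≈ 174.58°
|L| = 400 / 39778 ≈ 0.010056
Gain = 20 log₁₀(0.010056) ≈ -39.95 dB
∠L = 0.00° − 174.58° = -174.58°

ω = 57: -17.6 dB, -159.4°; ω = 200: -40.0 dB, -174.6°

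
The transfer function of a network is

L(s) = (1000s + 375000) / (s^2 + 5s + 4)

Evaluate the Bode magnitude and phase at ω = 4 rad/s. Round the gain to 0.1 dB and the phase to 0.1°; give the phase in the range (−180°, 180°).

84.1 dB, -120.4°

Substitute s = j4:
Numerator: 1000(j4) + 375000 = 375000 + j4000
Denominator: (j4)^2 + 5(j4) + 4 = -12 + j20
|N| = √(375000² + 4000²) ≈ 3.7502e+05, ∠N ≈ 0.61°
|D| = √(12² + 20²) ≈ 23.324, ∠D ≈ 120.96°
|L| = 3.7502e+05 / 23.324 ≈ 16079
Gain = 20 log₁₀(16079) ≈ 84.13 dB
∠L = 0.61° − 120.96° = -120.35°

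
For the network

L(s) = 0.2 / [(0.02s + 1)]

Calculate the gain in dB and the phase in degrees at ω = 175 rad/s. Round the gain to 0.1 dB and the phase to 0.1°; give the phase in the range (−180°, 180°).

-25.2 dB, -74.1°

At ω = 175 rad/s:
pole (1 + j175·0.02) = 1 + j3.5 → |·| ≈ 3.6401, ∠ ≈ 74.05°
|L| = 0.2 · 1 / (3.6401) ≈ 0.054944
Gain = 20 log₁₀(0.054944) ≈ -25.20 dB
∠L = (0°) − (74.05°) = -74.05°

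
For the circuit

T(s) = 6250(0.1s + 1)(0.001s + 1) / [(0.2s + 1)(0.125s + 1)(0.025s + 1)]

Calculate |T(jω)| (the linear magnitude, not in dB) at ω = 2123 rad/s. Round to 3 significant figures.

0.521

At ω = 2123 rad/s:
zero (1 + j2123·0.1) = 1 + j212.3 → |·| ≈ 212.3, ∠ ≈ 89.73°
zero (1 + j2123·0.001) = 1 + j2.123 → |·| ≈ 2.3467, ∠ ≈ 64.78°
pole (1 + j2123·0.2) = 1 + j424.6 → |·| ≈ 424.6, ∠ ≈ 89.87°
pole (1 + j2123·0.125) = 1 + j265.375 → |·| ≈ 265.38, ∠ ≈ 89.78°
pole (1 + j2123·0.025) = 1 + j53.075 → |·| ≈ 53.084, ∠ ≈ 88.92°
|T| = 6250 · 212.3 · 2.3467 / (424.6 · 265.38 · 53.084) ≈ 0.52057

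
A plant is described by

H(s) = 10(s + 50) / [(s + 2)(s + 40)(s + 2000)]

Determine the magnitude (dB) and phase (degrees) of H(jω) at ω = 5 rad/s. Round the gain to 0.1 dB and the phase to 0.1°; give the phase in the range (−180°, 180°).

At s = jω = j5:
zero (s+50): 50 + j5 → |·| = √(50²+5²) = √2525 ≈ 50.249, ∠ = arctan(5/50) ≈ 5.71°
pole (s+2): 2 + j5 → |·| = √(2²+5²) = √29 ≈ 5.3852, ∠ = arctan(5/2) ≈ 68.20°
pole (s+40): 40 + j5 → |·| = √(40²+5²) = √1625 ≈ 40.311, ∠ = arctan(5/40) ≈ 7.13°
pole (s+2000): 2000 + j5 → |·| = √(2000²+5²) = √4000025 ≈ 2000, ∠ = arctan(5/2000) ≈ 0.14°
|H| = 10 · 50.249 / 4.3417e+05 ≈ 0.0011574
Gain = 20 log₁₀(0.0011574) ≈ -58.73 dB
∠H = 5.71° − 75.47° = -69.76°

-58.7 dB, -69.8°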